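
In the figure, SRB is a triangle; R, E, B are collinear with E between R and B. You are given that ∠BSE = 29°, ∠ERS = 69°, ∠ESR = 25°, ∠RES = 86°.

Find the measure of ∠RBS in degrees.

∠RBS = 57°

1. ∠BES = 94°  [linear pair at E on RB]
2. ∠EBS = 57°  [△SEB]
3. ∠RBS = 57°  [E on ray BR]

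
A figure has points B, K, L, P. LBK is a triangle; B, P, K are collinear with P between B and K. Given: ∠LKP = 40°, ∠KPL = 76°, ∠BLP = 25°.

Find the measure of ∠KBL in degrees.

∠KBL = 51°

1. ∠BPL = 104°  [linear pair at P on BK]
2. ∠LBP = 51°  [△LBP]
3. ∠KBL = 51°  [P on ray BK]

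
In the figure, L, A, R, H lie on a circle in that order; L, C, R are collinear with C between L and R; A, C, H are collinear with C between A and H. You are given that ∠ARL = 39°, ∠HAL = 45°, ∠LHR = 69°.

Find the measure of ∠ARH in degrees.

1. ∠AHL = 39°  [same arc LA]
2. ∠ALH = 96°  [△LAH]
3. ∠ARH = 84°  [cyclic LARH, opposite ∠L+∠R]

∠ARH = 84°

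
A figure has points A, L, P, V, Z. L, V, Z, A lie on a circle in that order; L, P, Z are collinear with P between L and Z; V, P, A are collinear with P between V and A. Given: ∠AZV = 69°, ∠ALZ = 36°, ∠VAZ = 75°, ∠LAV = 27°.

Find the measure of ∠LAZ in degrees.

1. ∠VLZ = 75°  [same arc VZ]
2. ∠LZV = 27°  [same arc LV]
3. ∠LVZ = 78°  [△LVZ]
4. ∠LAZ = 102°  [cyclic LVZA, opposite ∠V+∠A]

∠LAZ = 102°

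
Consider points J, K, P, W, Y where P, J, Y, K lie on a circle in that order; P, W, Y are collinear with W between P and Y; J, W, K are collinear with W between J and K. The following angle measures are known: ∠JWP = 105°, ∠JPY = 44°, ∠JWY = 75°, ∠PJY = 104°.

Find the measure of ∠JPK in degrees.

1. ∠JKY = 44°  [same arc JY]
2. ∠JYP = 32°  [△PJY]
3. ∠KJY = 73°  [△JWY]
4. ∠JYK = 63°  [△JYK]
5. ∠JPK = 117°  [cyclic PJYK, opposite ∠P+∠Y]

∠JPK = 117°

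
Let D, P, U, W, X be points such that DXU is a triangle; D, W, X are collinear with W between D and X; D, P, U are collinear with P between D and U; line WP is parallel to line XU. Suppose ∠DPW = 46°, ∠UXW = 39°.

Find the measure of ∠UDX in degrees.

∠UDX = 95°

1. ∠DUX = 46°  [WP∥XU, corresponding at P]
2. ∠DXU = 39°  [W on ray XD]
3. ∠UDX = 95°  [△DXU]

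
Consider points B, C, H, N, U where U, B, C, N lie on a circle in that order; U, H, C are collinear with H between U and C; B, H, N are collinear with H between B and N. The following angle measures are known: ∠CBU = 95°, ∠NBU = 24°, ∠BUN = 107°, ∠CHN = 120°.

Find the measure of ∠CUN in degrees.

1. ∠CNU = 85°  [cyclic UBCN, opposite ∠B+∠N]
2. ∠NCU = 24°  [same arc UN]
3. ∠CUN = 71°  [△UCN]

∠CUN = 71°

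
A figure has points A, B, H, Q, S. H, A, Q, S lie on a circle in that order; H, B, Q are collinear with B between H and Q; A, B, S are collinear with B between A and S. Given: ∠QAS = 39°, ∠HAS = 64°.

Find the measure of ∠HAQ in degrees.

1. ∠QHS = 39°  [same arc QS]
2. ∠HQS = 64°  [same arc HS]
3. ∠HSQ = 77°  [△HQS]
4. ∠HAQ = 103°  [cyclic HAQS, opposite ∠A+∠S]

∠HAQ = 103°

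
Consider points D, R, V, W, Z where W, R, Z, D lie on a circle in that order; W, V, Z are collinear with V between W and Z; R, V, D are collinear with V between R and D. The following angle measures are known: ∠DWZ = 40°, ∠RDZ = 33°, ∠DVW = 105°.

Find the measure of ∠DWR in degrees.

∠DWR = 73°

1. ∠DRZ = 40°  [same arc ZD]
2. ∠DZR = 107°  [△RZD]
3. ∠DWR = 73°  [cyclic WRZD, opposite ∠W+∠Z]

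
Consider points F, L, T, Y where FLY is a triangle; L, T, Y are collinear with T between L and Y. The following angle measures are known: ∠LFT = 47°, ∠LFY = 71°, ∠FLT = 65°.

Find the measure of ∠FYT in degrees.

∠FYT = 44°

1. ∠FLY = 65°  [T on ray LY]
2. ∠FYL = 44°  [△FLY]
3. ∠FYT = 44°  [T on ray YL]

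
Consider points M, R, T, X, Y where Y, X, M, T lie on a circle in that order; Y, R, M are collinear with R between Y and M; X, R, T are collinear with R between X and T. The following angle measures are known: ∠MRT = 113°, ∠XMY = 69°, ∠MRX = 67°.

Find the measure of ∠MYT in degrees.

1. ∠TRY = 67°  [linear pair at R on YM]
2. ∠XTY = 69°  [same arc YX]
3. ∠MYT = 44°  [△YRT]

∠MYT = 44°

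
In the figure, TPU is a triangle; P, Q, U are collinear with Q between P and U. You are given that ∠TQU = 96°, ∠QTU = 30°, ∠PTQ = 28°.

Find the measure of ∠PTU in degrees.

∠PTU = 58°

1. ∠QUT = 54°  [△TQU]
2. ∠PQT = 84°  [linear pair at Q on PU]
3. ∠QPT = 68°  [△TPQ]
4. ∠PUT = 54°  [Q on ray UP]
5. ∠TPU = 68°  [Q on ray PU]
6. ∠PTU = 58°  [△TPU]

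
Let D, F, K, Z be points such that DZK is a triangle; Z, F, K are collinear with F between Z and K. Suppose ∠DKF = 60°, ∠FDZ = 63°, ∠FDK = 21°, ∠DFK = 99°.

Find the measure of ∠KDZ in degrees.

1. ∠DKZ = 60°  [F on ray KZ]
2. ∠DFZ = 81°  [linear pair at F on ZK]
3. ∠DZF = 36°  [△DZF]
4. ∠DZK = 36°  [F on ray ZK]
5. ∠KDZ = 84°  [△DZK]

∠KDZ = 84°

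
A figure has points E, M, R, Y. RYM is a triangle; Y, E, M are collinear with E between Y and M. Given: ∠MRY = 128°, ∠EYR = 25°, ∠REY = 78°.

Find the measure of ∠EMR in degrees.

∠EMR = 27°

1. ∠MYR = 25°  [E on ray YM]
2. ∠RMY = 27°  [△RYM]
3. ∠EMR = 27°  [E on ray MY]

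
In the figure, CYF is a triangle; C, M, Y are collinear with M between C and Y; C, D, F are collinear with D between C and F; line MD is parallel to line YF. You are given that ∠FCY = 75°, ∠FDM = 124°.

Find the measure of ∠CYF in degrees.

∠CYF = 49°

1. ∠DCM = 75°  [M on CY, D on CF]
2. ∠CDM = 56°  [linear pair at D on CF]
3. ∠CMD = 49°  [△CMD]
4. ∠CYF = 49°  [MD∥YF, corresponding at M]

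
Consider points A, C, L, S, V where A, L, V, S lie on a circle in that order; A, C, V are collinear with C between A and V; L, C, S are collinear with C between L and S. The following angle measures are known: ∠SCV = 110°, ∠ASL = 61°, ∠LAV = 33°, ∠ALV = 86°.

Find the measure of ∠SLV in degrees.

1. ∠ACL = 110°  [vertical angles at C]
2. ∠AVL = 61°  [same arc AL]
3. ∠LCV = 70°  [linear pair at C on AV]
4. ∠SLV = 49°  [△LCV]

∠SLV = 49°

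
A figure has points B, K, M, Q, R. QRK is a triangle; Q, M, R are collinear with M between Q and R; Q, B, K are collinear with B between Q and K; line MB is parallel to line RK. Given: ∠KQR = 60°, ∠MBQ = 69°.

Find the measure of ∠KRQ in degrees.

∠KRQ = 51°

1. ∠BQM = 60°  [M on QR, B on QK]
2. ∠BMQ = 51°  [△QMB]
3. ∠KRQ = 51°  [MB∥RK, corresponding at M]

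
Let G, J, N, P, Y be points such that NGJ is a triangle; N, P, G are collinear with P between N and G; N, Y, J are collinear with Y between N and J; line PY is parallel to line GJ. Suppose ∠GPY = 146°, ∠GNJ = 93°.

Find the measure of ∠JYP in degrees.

1. ∠NPY = 34°  [linear pair at P on NG]
2. ∠PNY = 93°  [P on NG, Y on NJ]
3. ∠NYP = 53°  [△NPY]
4. ∠JYP = 127°  [linear pair at Y on NJ]

∠JYP = 127°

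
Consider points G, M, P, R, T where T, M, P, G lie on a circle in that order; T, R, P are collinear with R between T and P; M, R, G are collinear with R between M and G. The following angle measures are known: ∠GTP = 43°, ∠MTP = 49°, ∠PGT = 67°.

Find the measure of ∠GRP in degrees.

1. ∠GPT = 70°  [△TPG]
2. ∠MGP = 49°  [same arc MP]
3. ∠GRP = 61°  [△PRG]

∠GRP = 61°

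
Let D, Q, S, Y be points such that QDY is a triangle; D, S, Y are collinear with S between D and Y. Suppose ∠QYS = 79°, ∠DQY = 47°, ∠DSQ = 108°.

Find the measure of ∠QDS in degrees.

∠QDS = 54°

1. ∠DYQ = 79°  [S on ray YD]
2. ∠QDY = 54°  [△QDY]
3. ∠QDS = 54°  [S on ray DY]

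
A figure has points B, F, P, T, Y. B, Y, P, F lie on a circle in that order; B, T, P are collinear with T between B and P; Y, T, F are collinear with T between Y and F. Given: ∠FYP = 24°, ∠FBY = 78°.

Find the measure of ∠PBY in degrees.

1. ∠FPY = 102°  [cyclic BYPF, opposite ∠B+∠P]
2. ∠PFY = 54°  [△YPF]
3. ∠PBY = 54°  [same arc YP]

∠PBY = 54°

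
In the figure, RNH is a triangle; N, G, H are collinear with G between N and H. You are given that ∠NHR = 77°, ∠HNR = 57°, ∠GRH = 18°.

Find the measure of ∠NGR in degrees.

1. ∠GHR = 77°  [G on ray HN]
2. ∠HGR = 85°  [△RGH]
3. ∠NGR = 95°  [linear pair at G on NH]

∠NGR = 95°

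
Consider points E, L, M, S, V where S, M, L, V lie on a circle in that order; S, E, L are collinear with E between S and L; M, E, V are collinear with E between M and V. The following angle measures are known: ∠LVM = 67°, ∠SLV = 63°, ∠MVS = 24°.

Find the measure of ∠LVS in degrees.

∠LVS = 91°

1. ∠LSM = 67°  [same arc ML]
2. ∠MLS = 24°  [same arc SM]
3. ∠LMS = 89°  [△SML]
4. ∠LVS = 91°  [cyclic SMLV, opposite ∠M+∠V]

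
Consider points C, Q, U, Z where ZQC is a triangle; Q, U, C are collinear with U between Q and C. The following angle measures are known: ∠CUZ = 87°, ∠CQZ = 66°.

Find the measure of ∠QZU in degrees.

∠QZU = 21°

1. ∠QUZ = 93°  [linear pair at U on QC]
2. ∠UQZ = 66°  [U on ray QC]
3. ∠QZU = 21°  [△ZQU]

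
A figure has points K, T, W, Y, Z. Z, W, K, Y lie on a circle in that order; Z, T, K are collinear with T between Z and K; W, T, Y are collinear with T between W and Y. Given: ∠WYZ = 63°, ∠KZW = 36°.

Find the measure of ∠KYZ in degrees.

∠KYZ = 99°

1. ∠WKZ = 63°  [same arc ZW]
2. ∠KWZ = 81°  [△ZWK]
3. ∠KYZ = 99°  [cyclic ZWKY, opposite ∠W+∠Y]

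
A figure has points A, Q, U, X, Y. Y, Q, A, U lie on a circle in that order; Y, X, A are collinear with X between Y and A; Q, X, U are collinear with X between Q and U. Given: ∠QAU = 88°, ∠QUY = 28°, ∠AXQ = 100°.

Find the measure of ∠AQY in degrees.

∠AQY = 112°

1. ∠QYU = 92°  [cyclic YQAU, opposite ∠Y+∠A]
2. ∠QAY = 28°  [same arc YQ]
3. ∠UQY = 60°  [△YQU]
4. ∠QXY = 80°  [linear pair at X on YA]
5. ∠AYQ = 40°  [△YXQ]
6. ∠AQY = 112°  [△YQA]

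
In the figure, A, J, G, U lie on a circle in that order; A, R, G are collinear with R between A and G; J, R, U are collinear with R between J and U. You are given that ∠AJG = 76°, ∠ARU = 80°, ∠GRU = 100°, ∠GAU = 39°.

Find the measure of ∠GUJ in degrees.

1. ∠AUG = 104°  [cyclic AJGU, opposite ∠J+∠U]
2. ∠AGU = 37°  [△AGU]
3. ∠GUJ = 43°  [△GRU]

∠GUJ = 43°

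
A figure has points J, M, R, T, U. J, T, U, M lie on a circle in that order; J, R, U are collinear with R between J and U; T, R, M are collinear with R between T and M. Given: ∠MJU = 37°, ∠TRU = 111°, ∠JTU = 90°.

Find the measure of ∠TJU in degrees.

∠TJU = 58°

1. ∠MTU = 37°  [same arc UM]
2. ∠JUT = 32°  [△TRU]
3. ∠TJU = 58°  [△JTU]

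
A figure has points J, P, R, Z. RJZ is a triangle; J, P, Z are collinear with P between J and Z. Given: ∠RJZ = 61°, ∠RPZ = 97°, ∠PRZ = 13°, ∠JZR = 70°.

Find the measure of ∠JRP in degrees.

1. ∠PJR = 61°  [P on ray JZ]
2. ∠JPR = 83°  [linear pair at P on JZ]
3. ∠JRP = 36°  [△RJP]

∠JRP = 36°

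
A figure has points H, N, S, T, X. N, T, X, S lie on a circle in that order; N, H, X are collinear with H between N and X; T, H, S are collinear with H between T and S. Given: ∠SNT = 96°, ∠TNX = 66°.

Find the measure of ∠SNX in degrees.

∠SNX = 30°

1. ∠SXT = 84°  [cyclic NTXS, opposite ∠N+∠X]
2. ∠TSX = 66°  [same arc TX]
3. ∠STX = 30°  [△TXS]
4. ∠SNX = 30°  [same arc XS]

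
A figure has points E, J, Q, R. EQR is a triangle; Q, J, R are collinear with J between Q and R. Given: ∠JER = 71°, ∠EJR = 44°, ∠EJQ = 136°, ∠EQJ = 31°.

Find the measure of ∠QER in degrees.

∠QER = 84°

1. ∠ERJ = 65°  [△EJR]
2. ∠EQR = 31°  [J on ray QR]
3. ∠ERQ = 65°  [J on ray RQ]
4. ∠QER = 84°  [△EQR]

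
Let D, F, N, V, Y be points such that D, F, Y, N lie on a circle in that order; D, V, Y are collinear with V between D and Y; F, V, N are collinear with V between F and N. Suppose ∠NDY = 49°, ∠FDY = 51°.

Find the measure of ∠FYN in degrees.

∠FYN = 80°

1. ∠NFY = 49°  [same arc YN]
2. ∠FNY = 51°  [same arc FY]
3. ∠FYN = 80°  [△FYN]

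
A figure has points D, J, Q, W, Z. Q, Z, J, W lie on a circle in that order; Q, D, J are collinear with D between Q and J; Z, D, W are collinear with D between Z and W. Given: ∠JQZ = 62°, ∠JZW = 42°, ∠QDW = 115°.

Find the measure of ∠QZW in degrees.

∠QZW = 53°

1. ∠JWZ = 62°  [same arc ZJ]
2. ∠JQW = 42°  [same arc JW]
3. ∠WJZ = 76°  [△ZJW]
4. ∠QWZ = 23°  [△QDW]
5. ∠WQZ = 104°  [cyclic QZJW, opposite ∠Q+∠J]
6. ∠QZW = 53°  [△QZW]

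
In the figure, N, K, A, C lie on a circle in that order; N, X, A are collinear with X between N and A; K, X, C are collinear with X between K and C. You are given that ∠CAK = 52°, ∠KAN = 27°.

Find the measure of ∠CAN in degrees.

∠CAN = 25°

1. ∠CNK = 128°  [cyclic NKAC, opposite ∠N+∠A]
2. ∠KCN = 27°  [same arc NK]
3. ∠CKN = 25°  [△NKC]
4. ∠CAN = 25°  [same arc NC]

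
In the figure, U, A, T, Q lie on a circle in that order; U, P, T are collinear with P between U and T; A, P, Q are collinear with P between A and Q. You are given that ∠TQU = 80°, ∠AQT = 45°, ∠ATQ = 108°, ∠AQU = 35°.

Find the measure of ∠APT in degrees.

1. ∠QAT = 27°  [△ATQ]
2. ∠ATU = 35°  [same arc UA]
3. ∠APT = 118°  [△APT]

∠APT = 118°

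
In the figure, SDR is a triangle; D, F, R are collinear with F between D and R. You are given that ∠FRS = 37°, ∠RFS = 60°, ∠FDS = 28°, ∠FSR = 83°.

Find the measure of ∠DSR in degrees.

1. ∠DRS = 37°  [F on ray RD]
2. ∠RDS = 28°  [F on ray DR]
3. ∠DSR = 115°  [△SDR]

∠DSR = 115°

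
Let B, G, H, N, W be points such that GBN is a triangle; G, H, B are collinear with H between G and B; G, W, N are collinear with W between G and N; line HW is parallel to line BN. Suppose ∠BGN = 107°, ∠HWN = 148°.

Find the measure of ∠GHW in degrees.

1. ∠HGW = 107°  [H on GB, W on GN]
2. ∠GWH = 32°  [linear pair at W on GN]
3. ∠GHW = 41°  [△GHW]

∠GHW = 41°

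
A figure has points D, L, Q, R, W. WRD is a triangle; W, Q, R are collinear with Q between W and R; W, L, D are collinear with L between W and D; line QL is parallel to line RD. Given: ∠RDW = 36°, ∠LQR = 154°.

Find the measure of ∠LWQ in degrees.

1. ∠QLW = 36°  [QL∥RD, corresponding at L]
2. ∠LQW = 26°  [linear pair at Q on WR]
3. ∠LWQ = 118°  [△WQL]

∠LWQ = 118°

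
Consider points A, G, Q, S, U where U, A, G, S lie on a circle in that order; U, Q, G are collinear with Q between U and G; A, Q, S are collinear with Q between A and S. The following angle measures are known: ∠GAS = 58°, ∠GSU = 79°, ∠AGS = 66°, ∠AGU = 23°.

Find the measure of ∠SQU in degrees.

1. ∠GUS = 58°  [same arc GS]
2. ∠ASU = 23°  [same arc UA]
3. ∠SQU = 99°  [△UQS]

∠SQU = 99°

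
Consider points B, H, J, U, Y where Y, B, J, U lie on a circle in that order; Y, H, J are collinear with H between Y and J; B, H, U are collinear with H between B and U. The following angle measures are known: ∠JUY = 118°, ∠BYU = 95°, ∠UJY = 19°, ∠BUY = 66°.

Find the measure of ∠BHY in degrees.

1. ∠JBY = 62°  [cyclic YBJU, opposite ∠B+∠U]
2. ∠UBY = 19°  [△YBU]
3. ∠BJY = 66°  [same arc YB]
4. ∠BYJ = 52°  [△YBJ]
5. ∠BHY = 109°  [△YHB]

∠BHY = 109°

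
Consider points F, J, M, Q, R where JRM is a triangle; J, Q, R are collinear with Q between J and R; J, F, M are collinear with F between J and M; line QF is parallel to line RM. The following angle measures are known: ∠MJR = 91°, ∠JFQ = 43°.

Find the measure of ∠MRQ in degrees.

∠MRQ = 46°

1. ∠FJQ = 91°  [Q on JR, F on JM]
2. ∠FQJ = 46°  [△JQF]
3. ∠FQR = 134°  [linear pair at Q on JR]
4. ∠MRQ = 46°  [QF∥RM, co-interior at R–Q]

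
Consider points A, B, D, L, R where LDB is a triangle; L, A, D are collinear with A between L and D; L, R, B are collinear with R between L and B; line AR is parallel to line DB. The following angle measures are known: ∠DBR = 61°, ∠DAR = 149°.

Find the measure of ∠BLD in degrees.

∠BLD = 88°

1. ∠DBL = 61°  [R on ray BL]
2. ∠LAR = 31°  [linear pair at A on LD]
3. ∠ARL = 61°  [AR∥DB, corresponding at R]
4. ∠ALR = 88°  [△LAR]
5. ∠BLD = 88°  [A on LD, R on LB]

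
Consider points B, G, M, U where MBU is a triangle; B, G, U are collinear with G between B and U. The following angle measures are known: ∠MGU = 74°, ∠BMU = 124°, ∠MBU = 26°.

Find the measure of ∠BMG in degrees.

∠BMG = 48°

1. ∠BGM = 106°  [linear pair at G on BU]
2. ∠GBM = 26°  [G on ray BU]
3. ∠BMG = 48°  [△MBG]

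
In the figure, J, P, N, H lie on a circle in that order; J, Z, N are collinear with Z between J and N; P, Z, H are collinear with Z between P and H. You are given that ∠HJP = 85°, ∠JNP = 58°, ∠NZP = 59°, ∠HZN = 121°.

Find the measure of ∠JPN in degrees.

1. ∠JHP = 58°  [same arc JP]
2. ∠JZP = 121°  [linear pair at Z on JN]
3. ∠HPJ = 37°  [△JPH]
4. ∠NJP = 22°  [△JZP]
5. ∠JPN = 100°  [△JPN]

∠JPN = 100°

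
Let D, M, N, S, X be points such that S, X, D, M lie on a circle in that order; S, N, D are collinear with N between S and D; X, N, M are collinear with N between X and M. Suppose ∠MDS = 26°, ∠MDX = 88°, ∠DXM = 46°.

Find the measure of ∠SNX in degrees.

∠SNX = 108°

1. ∠MXS = 26°  [same arc SM]
2. ∠DMX = 46°  [△XDM]
3. ∠DSX = 46°  [same arc XD]
4. ∠SNX = 108°  [△SNX]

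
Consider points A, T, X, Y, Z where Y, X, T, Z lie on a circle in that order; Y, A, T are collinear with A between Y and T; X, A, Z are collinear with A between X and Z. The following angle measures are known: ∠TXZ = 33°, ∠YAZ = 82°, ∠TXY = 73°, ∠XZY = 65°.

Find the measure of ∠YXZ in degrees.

1. ∠TYZ = 33°  [same arc TZ]
2. ∠TZY = 107°  [cyclic YXTZ, opposite ∠X+∠Z]
3. ∠YTZ = 40°  [△YTZ]
4. ∠YXZ = 40°  [same arc YZ]

∠YXZ = 40°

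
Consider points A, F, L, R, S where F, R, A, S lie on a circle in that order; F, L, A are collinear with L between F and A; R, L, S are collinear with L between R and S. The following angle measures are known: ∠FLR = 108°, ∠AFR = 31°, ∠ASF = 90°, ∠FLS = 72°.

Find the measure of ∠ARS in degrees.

1. ∠ALR = 72°  [linear pair at L on FA]
2. ∠ARF = 90°  [cyclic FRAS, opposite ∠R+∠S]
3. ∠FAR = 59°  [△FRA]
4. ∠ARS = 49°  [△RLA]

∠ARS = 49°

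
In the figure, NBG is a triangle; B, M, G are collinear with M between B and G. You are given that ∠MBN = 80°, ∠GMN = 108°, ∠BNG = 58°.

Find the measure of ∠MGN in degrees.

∠MGN = 42°

1. ∠GBN = 80°  [M on ray BG]
2. ∠BGN = 42°  [△NBG]
3. ∠MGN = 42°  [M on ray GB]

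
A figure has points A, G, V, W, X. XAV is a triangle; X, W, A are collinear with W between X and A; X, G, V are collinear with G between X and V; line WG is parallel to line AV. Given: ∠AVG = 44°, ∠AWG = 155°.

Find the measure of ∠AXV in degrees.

∠AXV = 111°

1. ∠AVX = 44°  [G on ray VX]
2. ∠GWX = 25°  [linear pair at W on XA]
3. ∠WGX = 44°  [WG∥AV, corresponding at G]
4. ∠GXW = 111°  [△XWG]
5. ∠AXV = 111°  [W on XA, G on XV]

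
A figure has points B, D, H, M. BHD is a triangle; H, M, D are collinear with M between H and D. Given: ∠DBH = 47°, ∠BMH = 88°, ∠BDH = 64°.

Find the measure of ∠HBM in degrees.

1. ∠BHD = 69°  [△BHD]
2. ∠BHM = 69°  [M on ray HD]
3. ∠HBM = 23°  [△BHM]

∠HBM = 23°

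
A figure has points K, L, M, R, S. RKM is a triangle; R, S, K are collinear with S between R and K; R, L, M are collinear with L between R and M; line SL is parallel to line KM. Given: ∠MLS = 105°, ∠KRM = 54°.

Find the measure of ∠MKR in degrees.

∠MKR = 51°

1. ∠RLS = 75°  [linear pair at L on RM]
2. ∠LRS = 54°  [S on RK, L on RM]
3. ∠LSR = 51°  [△RSL]
4. ∠MKR = 51°  [SL∥KM, corresponding at S]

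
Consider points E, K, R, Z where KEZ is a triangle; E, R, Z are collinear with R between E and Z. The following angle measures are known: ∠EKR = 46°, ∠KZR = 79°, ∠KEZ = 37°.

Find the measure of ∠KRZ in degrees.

∠KRZ = 83°

1. ∠KER = 37°  [R on ray EZ]
2. ∠ERK = 97°  [△KER]
3. ∠KRZ = 83°  [linear pair at R on EZ]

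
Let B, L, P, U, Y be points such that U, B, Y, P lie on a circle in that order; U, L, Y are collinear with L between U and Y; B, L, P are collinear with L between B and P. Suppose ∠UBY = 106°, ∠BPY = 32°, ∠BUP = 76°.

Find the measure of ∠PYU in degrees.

1. ∠UPY = 74°  [cyclic UBYP, opposite ∠B+∠P]
2. ∠BYP = 104°  [cyclic UBYP, opposite ∠U+∠Y]
3. ∠PBY = 44°  [△BYP]
4. ∠PUY = 44°  [same arc YP]
5. ∠PYU = 62°  [△UYP]

∠PYU = 62°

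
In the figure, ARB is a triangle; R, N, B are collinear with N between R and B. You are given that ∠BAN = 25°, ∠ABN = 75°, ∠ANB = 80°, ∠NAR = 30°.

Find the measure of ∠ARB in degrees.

1. ∠ANR = 100°  [linear pair at N on RB]
2. ∠ARN = 50°  [△ARN]
3. ∠ARB = 50°  [N on ray RB]

∠ARB = 50°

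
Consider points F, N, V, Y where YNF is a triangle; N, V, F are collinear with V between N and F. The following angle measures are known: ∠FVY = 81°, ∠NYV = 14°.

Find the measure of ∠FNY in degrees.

1. ∠NVY = 99°  [linear pair at V on NF]
2. ∠VNY = 67°  [△YNV]
3. ∠FNY = 67°  [V on ray NF]

∠FNY = 67°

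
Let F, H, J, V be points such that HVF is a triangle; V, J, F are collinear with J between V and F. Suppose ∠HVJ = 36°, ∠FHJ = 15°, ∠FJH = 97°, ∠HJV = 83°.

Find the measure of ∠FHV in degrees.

1. ∠FVH = 36°  [J on ray VF]
2. ∠HFJ = 68°  [△HJF]
3. ∠HFV = 68°  [J on ray FV]
4. ∠FHV = 76°  [△HVF]

∠FHV = 76°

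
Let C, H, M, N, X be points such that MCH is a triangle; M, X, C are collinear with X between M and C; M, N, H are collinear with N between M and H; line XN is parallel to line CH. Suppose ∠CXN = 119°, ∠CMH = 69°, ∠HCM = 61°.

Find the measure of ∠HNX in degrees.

1. ∠MXN = 61°  [linear pair at X on MC]
2. ∠NMX = 69°  [X on MC, N on MH]
3. ∠MNX = 50°  [△MXN]
4. ∠HNX = 130°  [linear pair at N on MH]

∠HNX = 130°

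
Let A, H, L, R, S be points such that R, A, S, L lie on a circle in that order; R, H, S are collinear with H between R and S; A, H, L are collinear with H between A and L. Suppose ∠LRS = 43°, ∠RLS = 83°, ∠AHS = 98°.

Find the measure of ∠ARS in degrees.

1. ∠LAS = 43°  [same arc SL]
2. ∠RAS = 97°  [cyclic RASL, opposite ∠A+∠L]
3. ∠ASR = 39°  [△AHS]
4. ∠ARS = 44°  [△RAS]

∠ARS = 44°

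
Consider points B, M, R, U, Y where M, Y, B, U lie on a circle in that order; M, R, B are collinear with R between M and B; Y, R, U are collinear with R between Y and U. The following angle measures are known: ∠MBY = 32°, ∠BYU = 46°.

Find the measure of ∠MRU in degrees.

1. ∠MUY = 32°  [same arc MY]
2. ∠BMU = 46°  [same arc BU]
3. ∠MRU = 102°  [△MRU]

∠MRU = 102°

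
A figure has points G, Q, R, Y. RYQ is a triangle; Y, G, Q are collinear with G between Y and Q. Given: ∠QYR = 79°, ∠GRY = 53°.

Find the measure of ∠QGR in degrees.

1. ∠GYR = 79°  [G on ray YQ]
2. ∠RGY = 48°  [△RYG]
3. ∠QGR = 132°  [linear pair at G on YQ]

∠QGR = 132°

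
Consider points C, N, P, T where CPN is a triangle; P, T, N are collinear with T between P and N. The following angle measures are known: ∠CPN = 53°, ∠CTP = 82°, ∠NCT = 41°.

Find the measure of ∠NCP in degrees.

∠NCP = 86°

1. ∠CTN = 98°  [linear pair at T on PN]
2. ∠CNT = 41°  [△CTN]
3. ∠CNP = 41°  [T on ray NP]
4. ∠NCP = 86°  [△CPN]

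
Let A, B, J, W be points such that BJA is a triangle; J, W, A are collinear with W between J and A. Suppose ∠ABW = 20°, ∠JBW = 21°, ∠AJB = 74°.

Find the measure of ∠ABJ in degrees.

∠ABJ = 41°

1. ∠BJW = 74°  [W on ray JA]
2. ∠BWJ = 85°  [△BJW]
3. ∠AWB = 95°  [linear pair at W on JA]
4. ∠BAW = 65°  [△BWA]
5. ∠BAJ = 65°  [W on ray AJ]
6. ∠ABJ = 41°  [△BJA]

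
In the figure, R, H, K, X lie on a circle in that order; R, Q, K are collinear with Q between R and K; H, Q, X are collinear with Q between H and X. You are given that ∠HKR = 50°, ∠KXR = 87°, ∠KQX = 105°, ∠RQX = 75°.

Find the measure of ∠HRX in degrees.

1. ∠HXR = 50°  [same arc RH]
2. ∠KHR = 93°  [cyclic RHKX, opposite ∠H+∠X]
3. ∠HQR = 105°  [vertical angles at Q]
4. ∠HRK = 37°  [△RHK]
5. ∠RHX = 38°  [△RQH]
6. ∠HRX = 92°  [△RHX]

∠HRX = 92°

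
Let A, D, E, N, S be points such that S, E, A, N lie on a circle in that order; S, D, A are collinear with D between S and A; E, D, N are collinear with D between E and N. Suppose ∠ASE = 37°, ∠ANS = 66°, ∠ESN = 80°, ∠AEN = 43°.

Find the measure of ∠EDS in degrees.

∠EDS = 72°

1. ∠AES = 114°  [cyclic SEAN, opposite ∠E+∠N]
2. ∠EAS = 29°  [△SEA]
3. ∠ADE = 108°  [△EDA]
4. ∠EDS = 72°  [linear pair at D on SA]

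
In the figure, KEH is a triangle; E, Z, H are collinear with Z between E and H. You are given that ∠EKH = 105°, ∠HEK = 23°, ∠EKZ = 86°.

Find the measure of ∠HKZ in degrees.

1. ∠EHK = 52°  [△KEH]
2. ∠KEZ = 23°  [Z on ray EH]
3. ∠EZK = 71°  [△KEZ]
4. ∠KHZ = 52°  [Z on ray HE]
5. ∠HZK = 109°  [linear pair at Z on EH]
6. ∠HKZ = 19°  [△KZH]

∠HKZ = 19°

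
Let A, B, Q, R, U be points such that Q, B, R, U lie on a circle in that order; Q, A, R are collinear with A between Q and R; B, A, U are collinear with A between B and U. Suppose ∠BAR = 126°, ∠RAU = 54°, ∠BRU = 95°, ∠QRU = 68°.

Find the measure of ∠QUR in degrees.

1. ∠BUR = 58°  [△RAU]
2. ∠RBU = 27°  [△BRU]
3. ∠RQU = 27°  [same arc RU]
4. ∠QUR = 85°  [△QRU]

∠QUR = 85°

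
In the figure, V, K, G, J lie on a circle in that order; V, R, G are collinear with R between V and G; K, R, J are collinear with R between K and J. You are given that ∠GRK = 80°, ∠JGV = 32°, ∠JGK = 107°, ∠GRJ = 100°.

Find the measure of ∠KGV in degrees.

∠KGV = 75°

1. ∠GJK = 48°  [△GRJ]
2. ∠GKJ = 25°  [△KGJ]
3. ∠KGV = 75°  [△KRG]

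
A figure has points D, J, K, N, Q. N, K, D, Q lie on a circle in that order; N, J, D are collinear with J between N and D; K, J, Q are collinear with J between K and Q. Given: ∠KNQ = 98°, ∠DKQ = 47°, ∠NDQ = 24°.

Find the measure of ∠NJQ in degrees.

∠NJQ = 75°

1. ∠KDQ = 82°  [cyclic NKDQ, opposite ∠N+∠D]
2. ∠DQK = 51°  [△KDQ]
3. ∠DJQ = 105°  [△DJQ]
4. ∠NJQ = 75°  [linear pair at J on ND]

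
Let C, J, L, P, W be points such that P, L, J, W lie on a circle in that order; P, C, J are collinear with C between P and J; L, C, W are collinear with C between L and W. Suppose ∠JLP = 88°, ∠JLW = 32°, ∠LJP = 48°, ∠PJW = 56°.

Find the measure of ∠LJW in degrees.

1. ∠JPL = 44°  [△PLJ]
2. ∠JWL = 44°  [same arc LJ]
3. ∠LJW = 104°  [△LJW]

∠LJW = 104°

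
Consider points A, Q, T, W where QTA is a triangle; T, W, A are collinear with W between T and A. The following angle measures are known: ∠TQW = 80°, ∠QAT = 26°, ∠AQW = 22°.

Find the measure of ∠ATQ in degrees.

∠ATQ = 52°

1. ∠QAW = 26°  [W on ray AT]
2. ∠AWQ = 132°  [△QWA]
3. ∠QWT = 48°  [linear pair at W on TA]
4. ∠QTW = 52°  [△QTW]
5. ∠ATQ = 52°  [W on ray TA]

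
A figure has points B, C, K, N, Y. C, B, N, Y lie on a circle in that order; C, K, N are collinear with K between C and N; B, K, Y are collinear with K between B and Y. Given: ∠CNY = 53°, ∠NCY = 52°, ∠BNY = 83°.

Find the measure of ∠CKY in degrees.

∠CKY = 98°

1. ∠CBY = 53°  [same arc CY]
2. ∠BCY = 97°  [cyclic CBNY, opposite ∠C+∠N]
3. ∠BYC = 30°  [△CBY]
4. ∠CKY = 98°  [△CKY]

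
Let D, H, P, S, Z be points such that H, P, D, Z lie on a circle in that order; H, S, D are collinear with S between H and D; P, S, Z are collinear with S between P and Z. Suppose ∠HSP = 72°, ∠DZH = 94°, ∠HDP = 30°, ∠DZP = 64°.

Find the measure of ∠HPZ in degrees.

∠HPZ = 44°

1. ∠DPH = 86°  [cyclic HPDZ, opposite ∠P+∠Z]
2. ∠DHP = 64°  [△HPD]
3. ∠HPZ = 44°  [△HSP]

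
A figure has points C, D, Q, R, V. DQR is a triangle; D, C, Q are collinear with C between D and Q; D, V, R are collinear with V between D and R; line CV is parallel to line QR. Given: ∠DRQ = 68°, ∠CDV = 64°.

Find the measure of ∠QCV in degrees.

1. ∠CVD = 68°  [CV∥QR, corresponding at V]
2. ∠DCV = 48°  [△DCV]
3. ∠QCV = 132°  [linear pair at C on DQ]

∠QCV = 132°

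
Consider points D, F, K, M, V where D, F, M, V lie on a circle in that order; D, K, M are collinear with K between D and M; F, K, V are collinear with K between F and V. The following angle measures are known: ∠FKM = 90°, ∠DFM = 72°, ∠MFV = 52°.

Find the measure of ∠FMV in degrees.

∠FMV = 58°

1. ∠DMF = 38°  [△FKM]
2. ∠FDM = 70°  [△DFM]
3. ∠FVM = 70°  [same arc FM]
4. ∠FMV = 58°  [△FMV]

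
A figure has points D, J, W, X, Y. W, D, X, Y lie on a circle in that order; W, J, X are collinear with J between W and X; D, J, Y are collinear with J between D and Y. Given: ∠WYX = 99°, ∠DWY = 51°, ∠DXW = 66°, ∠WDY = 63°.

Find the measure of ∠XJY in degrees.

∠XJY = 84°

1. ∠WDX = 81°  [cyclic WDXY, opposite ∠D+∠Y]
2. ∠DWX = 33°  [△WDX]
3. ∠WXY = 63°  [same arc WY]
4. ∠DYX = 33°  [same arc DX]
5. ∠XJY = 84°  [△XJY]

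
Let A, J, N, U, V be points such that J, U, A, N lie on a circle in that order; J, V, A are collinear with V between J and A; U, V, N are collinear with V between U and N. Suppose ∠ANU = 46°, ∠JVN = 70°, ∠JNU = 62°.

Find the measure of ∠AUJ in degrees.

1. ∠AJU = 46°  [same arc UA]
2. ∠JAU = 62°  [same arc JU]
3. ∠AUJ = 72°  [△JUA]

∠AUJ = 72°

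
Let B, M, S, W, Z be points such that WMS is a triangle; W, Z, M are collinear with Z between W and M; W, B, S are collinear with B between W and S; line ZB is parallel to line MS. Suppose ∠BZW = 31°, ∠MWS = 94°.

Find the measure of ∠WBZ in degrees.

∠WBZ = 55°

1. ∠SMW = 31°  [ZB∥MS, corresponding at Z]
2. ∠MSW = 55°  [△WMS]
3. ∠WBZ = 55°  [ZB∥MS, corresponding at B]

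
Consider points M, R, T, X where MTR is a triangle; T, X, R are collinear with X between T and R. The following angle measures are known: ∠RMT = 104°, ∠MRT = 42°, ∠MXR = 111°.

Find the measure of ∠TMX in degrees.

1. ∠MTR = 34°  [△MTR]
2. ∠MXT = 69°  [linear pair at X on TR]
3. ∠MTX = 34°  [X on ray TR]
4. ∠TMX = 77°  [△MTX]

∠TMX = 77°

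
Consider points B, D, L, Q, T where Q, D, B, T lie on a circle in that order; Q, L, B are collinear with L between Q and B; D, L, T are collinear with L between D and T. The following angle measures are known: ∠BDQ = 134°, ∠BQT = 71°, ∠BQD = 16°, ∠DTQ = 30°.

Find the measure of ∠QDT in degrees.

1. ∠BTQ = 46°  [cyclic QDBT, opposite ∠D+∠T]
2. ∠QBT = 63°  [△QBT]
3. ∠QDT = 63°  [same arc QT]

∠QDT = 63°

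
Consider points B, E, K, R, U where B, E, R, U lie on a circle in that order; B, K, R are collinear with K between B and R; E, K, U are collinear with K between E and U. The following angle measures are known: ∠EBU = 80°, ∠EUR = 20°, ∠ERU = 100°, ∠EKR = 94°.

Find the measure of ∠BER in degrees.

1. ∠EBR = 20°  [same arc ER]
2. ∠REU = 60°  [△ERU]
3. ∠BRE = 26°  [△EKR]
4. ∠BER = 134°  [△BER]

∠BER = 134°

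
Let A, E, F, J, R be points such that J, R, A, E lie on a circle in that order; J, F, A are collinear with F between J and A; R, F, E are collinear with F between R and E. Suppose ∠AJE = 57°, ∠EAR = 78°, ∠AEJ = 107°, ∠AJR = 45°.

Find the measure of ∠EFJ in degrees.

1. ∠ARE = 57°  [same arc AE]
2. ∠ARJ = 73°  [cyclic JRAE, opposite ∠R+∠E]
3. ∠JAR = 62°  [△JRA]
4. ∠AFR = 61°  [△RFA]
5. ∠EFJ = 61°  [vertical angles at F]

∠EFJ = 61°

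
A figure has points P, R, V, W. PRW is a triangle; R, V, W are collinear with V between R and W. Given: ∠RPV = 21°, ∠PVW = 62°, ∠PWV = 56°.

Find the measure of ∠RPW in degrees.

1. ∠PVR = 118°  [linear pair at V on RW]
2. ∠PWR = 56°  [V on ray WR]
3. ∠PRV = 41°  [△PRV]
4. ∠PRW = 41°  [V on ray RW]
5. ∠RPW = 83°  [△PRW]

∠RPW = 83°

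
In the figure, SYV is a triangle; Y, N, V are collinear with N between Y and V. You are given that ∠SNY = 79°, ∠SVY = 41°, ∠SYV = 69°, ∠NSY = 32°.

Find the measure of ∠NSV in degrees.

1. ∠SNV = 101°  [linear pair at N on YV]
2. ∠NVS = 41°  [N on ray VY]
3. ∠NSV = 38°  [△SNV]

∠NSV = 38°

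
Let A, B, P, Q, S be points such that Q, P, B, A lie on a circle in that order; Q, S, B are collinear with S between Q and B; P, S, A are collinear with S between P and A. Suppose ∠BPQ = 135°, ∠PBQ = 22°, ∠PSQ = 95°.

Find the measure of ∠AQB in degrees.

∠AQB = 73°

1. ∠PAQ = 22°  [same arc QP]
2. ∠ASB = 95°  [vertical angles at S]
3. ∠ASQ = 85°  [linear pair at S on QB]
4. ∠AQB = 73°  [△QSA]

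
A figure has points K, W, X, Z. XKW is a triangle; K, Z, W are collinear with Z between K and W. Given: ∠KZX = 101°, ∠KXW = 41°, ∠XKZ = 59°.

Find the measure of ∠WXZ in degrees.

∠WXZ = 21°

1. ∠WZX = 79°  [linear pair at Z on KW]
2. ∠WKX = 59°  [Z on ray KW]
3. ∠KWX = 80°  [△XKW]
4. ∠XWZ = 80°  [Z on ray WK]
5. ∠WXZ = 21°  [△XZW]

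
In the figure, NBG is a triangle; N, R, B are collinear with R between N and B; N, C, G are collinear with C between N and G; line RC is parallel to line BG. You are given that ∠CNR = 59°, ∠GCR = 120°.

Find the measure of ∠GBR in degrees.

∠GBR = 61°

1. ∠NCR = 60°  [linear pair at C on NG]
2. ∠CRN = 61°  [△NRC]
3. ∠BRC = 119°  [linear pair at R on NB]
4. ∠GBR = 61°  [RC∥BG, co-interior at B–R]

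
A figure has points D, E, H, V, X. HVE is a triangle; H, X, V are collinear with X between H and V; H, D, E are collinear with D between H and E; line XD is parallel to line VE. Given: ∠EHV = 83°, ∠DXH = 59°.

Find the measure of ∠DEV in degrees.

∠DEV = 38°

1. ∠DHX = 83°  [X on HV, D on HE]
2. ∠HDX = 38°  [△HXD]
3. ∠EDX = 142°  [linear pair at D on HE]
4. ∠DEV = 38°  [XD∥VE, co-interior at E–D]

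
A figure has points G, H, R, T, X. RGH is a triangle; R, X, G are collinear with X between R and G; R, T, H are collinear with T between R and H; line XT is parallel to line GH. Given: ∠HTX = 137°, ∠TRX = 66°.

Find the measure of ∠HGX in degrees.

∠HGX = 71°

1. ∠RTX = 43°  [linear pair at T on RH]
2. ∠RXT = 71°  [△RXT]
3. ∠GXT = 109°  [linear pair at X on RG]
4. ∠HGX = 71°  [XT∥GH, co-interior at G–X]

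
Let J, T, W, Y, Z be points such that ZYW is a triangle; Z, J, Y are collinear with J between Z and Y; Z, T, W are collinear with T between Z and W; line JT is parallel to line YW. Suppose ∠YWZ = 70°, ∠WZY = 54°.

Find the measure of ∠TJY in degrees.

1. ∠WYZ = 56°  [△ZYW]
2. ∠TJZ = 56°  [JT∥YW, corresponding at J]
3. ∠TJY = 124°  [linear pair at J on ZY]

∠TJY = 124°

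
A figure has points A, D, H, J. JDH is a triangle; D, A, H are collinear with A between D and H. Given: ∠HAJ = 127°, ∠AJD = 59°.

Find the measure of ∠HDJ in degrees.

∠HDJ = 68°

1. ∠DAJ = 53°  [linear pair at A on DH]
2. ∠ADJ = 68°  [△JDA]
3. ∠HDJ = 68°  [A on ray DH]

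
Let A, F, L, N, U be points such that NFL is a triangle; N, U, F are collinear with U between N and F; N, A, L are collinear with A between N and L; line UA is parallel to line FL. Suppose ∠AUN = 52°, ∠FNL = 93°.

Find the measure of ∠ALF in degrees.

∠ALF = 35°

1. ∠LFN = 52°  [UA∥FL, corresponding at U]
2. ∠FLN = 35°  [△NFL]
3. ∠ALF = 35°  [A on ray LN]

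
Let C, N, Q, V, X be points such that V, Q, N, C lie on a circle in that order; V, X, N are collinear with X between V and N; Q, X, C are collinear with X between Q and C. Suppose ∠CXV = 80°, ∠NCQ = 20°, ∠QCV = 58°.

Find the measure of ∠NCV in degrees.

1. ∠CXN = 100°  [linear pair at X on VN]
2. ∠CVN = 42°  [△VXC]
3. ∠CNV = 60°  [△NXC]
4. ∠NCV = 78°  [△VNC]

∠NCV = 78°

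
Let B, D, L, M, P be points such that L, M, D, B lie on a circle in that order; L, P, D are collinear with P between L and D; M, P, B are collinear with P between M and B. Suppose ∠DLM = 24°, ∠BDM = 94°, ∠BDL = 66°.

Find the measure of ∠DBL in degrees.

∠DBL = 52°

1. ∠DBM = 24°  [same arc MD]
2. ∠BMD = 62°  [△MDB]
3. ∠BLD = 62°  [same arc DB]
4. ∠DBL = 52°  [△LDB]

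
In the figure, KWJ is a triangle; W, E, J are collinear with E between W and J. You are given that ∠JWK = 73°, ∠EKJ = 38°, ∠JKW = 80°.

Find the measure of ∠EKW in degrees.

∠EKW = 42°

1. ∠KJW = 27°  [△KWJ]
2. ∠EWK = 73°  [E on ray WJ]
3. ∠EJK = 27°  [E on ray JW]
4. ∠JEK = 115°  [△KEJ]
5. ∠KEW = 65°  [linear pair at E on WJ]
6. ∠EKW = 42°  [△KWE]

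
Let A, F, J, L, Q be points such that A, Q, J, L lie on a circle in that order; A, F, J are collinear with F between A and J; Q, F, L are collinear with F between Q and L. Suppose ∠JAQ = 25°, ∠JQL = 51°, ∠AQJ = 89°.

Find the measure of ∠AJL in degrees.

∠AJL = 38°

1. ∠JAL = 51°  [same arc JL]
2. ∠ALJ = 91°  [cyclic AQJL, opposite ∠Q+∠L]
3. ∠AJL = 38°  [△AJL]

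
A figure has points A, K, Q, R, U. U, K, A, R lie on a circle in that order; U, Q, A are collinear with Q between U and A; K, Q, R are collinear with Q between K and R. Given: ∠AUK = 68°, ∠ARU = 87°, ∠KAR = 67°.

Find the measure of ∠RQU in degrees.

∠RQU = 116°

1. ∠ARK = 68°  [same arc KA]
2. ∠AKU = 93°  [cyclic UKAR, opposite ∠K+∠R]
3. ∠AKR = 45°  [△KAR]
4. ∠KAU = 19°  [△UKA]
5. ∠AUR = 45°  [same arc AR]
6. ∠KRU = 19°  [same arc UK]
7. ∠RQU = 116°  [△UQR]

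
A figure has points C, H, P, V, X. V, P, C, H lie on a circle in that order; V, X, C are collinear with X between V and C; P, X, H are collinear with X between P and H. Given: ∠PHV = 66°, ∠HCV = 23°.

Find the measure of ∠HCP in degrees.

∠HCP = 89°

1. ∠HPV = 23°  [same arc VH]
2. ∠HVP = 91°  [△VPH]
3. ∠HCP = 89°  [cyclic VPCH, opposite ∠V+∠C]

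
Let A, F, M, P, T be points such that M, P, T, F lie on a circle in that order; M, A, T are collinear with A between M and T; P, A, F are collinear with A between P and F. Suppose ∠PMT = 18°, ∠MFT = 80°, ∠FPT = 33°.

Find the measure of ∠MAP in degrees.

1. ∠MPT = 100°  [cyclic MPTF, opposite ∠P+∠F]
2. ∠MTP = 62°  [△MPT]
3. ∠PAT = 85°  [△PAT]
4. ∠MAP = 95°  [linear pair at A on MT]

∠MAP = 95°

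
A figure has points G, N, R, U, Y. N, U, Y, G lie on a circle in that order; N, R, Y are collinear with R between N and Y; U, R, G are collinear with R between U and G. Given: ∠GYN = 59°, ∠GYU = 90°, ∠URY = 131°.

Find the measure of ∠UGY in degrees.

1. ∠GUN = 59°  [same arc NG]
2. ∠NRU = 49°  [linear pair at R on NY]
3. ∠UNY = 72°  [△NRU]
4. ∠UGY = 72°  [same arc UY]

∠UGY = 72°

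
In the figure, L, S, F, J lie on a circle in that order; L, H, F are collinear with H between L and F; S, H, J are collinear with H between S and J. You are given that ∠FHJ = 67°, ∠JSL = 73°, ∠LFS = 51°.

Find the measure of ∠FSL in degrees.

1. ∠LHS = 67°  [vertical angles at H]
2. ∠FLS = 40°  [△LHS]
3. ∠FSL = 89°  [△LSF]

∠FSL = 89°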